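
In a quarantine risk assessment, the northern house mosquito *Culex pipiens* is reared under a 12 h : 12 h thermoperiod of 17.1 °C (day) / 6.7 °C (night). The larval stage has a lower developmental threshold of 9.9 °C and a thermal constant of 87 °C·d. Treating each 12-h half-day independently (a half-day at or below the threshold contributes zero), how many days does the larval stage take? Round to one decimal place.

Day half: max(0, 17.1 − 9.9) × 0.5 = 7.2 × 0.5 = 3.60 DD.
Night half: max(0, 6.7 − 9.9) × 0.5 = 0.0 × 0.5 = 0.00 DD.
Per 24 h: 3.60 DD/day.
Duration = 87 / 3.60 = 24.167 ≈ 24.2 days.

24.2 days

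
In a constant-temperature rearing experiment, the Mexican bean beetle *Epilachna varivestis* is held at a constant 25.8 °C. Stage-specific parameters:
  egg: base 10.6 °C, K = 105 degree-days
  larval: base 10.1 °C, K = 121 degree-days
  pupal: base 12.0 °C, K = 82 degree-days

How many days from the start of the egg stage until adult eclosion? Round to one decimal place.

egg: 105 / (25.8 − 10.6) = 105 / 15.2 = 6.908 d.
larval: 121 / (25.8 − 10.1) = 121 / 15.7 = 7.707 d.
pupal: 82 / (25.8 − 12.0) = 82 / 13.8 = 5.942 d.
Sum = 20.557 ≈ 20.6 days.

20.6 days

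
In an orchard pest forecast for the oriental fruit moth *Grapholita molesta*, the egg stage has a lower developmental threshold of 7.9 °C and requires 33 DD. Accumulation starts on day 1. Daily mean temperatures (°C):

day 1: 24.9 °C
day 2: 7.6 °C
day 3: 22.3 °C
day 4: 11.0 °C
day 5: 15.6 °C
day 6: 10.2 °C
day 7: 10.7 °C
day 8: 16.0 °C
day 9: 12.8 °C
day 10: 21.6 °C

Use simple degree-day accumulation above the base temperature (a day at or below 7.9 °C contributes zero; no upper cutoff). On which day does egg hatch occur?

Daily DD above 7.9 °C: 17.0, 0.0, 14.4, 3.1, 7.7, 2.3, 2.8, 8.1, 4.9, 13.7.
Cumulative: 17.0, 17.0, 31.4, 34.5, 42.2, 44.5, 47.3, 55.4, 60.3, 74.0.
The total first reaches 33 DD on day 4.

day 4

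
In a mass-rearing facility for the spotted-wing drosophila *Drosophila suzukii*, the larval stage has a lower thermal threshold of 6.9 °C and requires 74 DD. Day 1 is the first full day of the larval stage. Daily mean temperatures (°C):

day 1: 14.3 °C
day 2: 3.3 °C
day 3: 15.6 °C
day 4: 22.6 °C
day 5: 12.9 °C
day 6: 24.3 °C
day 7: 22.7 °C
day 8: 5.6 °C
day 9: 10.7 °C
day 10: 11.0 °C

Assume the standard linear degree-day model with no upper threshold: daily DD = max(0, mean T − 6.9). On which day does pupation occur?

day 9

Daily DD above 6.9 °C: 7.4, 0.0, 8.7, 15.7, 6.0, 17.4, 15.8, 0.0, 3.8, 4.1.
Cumulative: 7.4, 7.4, 16.1, 31.8, 37.8, 55.2, 71.0, 71.0, 74.8, 78.9.
The total first reaches 74 DD on day 9.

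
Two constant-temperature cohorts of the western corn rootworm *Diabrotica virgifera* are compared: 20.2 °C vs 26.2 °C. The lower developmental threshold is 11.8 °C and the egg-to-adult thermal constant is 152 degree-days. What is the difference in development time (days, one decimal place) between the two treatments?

7.5 days

At 20.2 °C: 152 / (20.2 − 11.8) = 152 / 8.4 = 18.095 d.
At 26.2 °C: 152 / (26.2 − 11.8) = 152 / 14.4 = 10.556 d.
Difference = |18.095 − 10.556| = 7.540 ≈ 7.5 days.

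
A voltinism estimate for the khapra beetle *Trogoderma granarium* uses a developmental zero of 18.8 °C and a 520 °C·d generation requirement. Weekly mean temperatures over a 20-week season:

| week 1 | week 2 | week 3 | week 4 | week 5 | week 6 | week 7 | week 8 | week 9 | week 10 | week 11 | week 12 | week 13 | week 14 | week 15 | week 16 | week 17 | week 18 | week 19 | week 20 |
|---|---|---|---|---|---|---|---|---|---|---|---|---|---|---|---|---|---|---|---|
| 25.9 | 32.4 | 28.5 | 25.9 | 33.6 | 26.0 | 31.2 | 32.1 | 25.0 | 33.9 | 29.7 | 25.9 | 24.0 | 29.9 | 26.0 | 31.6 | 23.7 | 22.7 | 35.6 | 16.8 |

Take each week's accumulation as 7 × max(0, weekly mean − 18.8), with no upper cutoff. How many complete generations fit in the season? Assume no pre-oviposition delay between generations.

Weekly DD (7 × max(0, T̄ − 18.8)): 49.7, 95.2, 67.9, 49.7, 103.6, 50.4, 86.8, 93.1, 43.4, 105.7, 76.3, 49.7, 36.4, 77.7, 50.4, 89.6, 34.3, 27.3, 117.6, 0.0.
Season total = 1304.8 DD.
Complete generations = ⌊1304.8 / 520⌋ = 2.

2 generations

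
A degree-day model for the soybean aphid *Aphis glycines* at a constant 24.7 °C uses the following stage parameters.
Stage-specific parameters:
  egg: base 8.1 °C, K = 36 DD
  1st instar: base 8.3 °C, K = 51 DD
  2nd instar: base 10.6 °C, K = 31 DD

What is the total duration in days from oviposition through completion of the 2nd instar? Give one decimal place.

egg: 36 / (24.7 − 8.1) = 36 / 16.6 = 2.169 d.
1st instar: 51 / (24.7 − 8.3) = 51 / 16.4 = 3.110 d.
2nd instar: 31 / (24.7 − 10.6) = 31 / 14.1 = 2.199 d.
Sum = 7.477 ≈ 7.5 days.

7.5 days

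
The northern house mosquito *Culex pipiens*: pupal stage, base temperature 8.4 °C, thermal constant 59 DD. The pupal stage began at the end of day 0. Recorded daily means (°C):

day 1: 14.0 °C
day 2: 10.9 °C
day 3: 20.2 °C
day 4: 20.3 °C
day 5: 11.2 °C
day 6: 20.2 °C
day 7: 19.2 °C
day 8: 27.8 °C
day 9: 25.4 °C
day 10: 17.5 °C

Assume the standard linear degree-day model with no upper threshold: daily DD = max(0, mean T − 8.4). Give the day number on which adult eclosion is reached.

Daily DD above 8.4 °C: 5.6, 2.5, 11.8, 11.9, 2.8, 11.8, 10.8, 19.4, 17.0, 9.1.
Cumulative: 5.6, 8.1, 19.9, 31.8, 34.6, 46.4, 57.2, 76.6, 93.6, 102.7.
The total first reaches 59 DD on day 8.

day 8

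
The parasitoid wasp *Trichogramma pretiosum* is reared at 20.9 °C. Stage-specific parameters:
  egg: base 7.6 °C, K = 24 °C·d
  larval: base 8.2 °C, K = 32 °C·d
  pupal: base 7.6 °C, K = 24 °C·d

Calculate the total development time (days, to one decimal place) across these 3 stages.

6.1 days

egg: 24 / (20.9 − 7.6) = 24 / 13.3 = 1.805 d.
larval: 32 / (20.9 − 8.2) = 32 / 12.7 = 2.520 d.
pupal: 24 / (20.9 − 7.6) = 24 / 13.3 = 1.805 d.
Sum = 6.129 ≈ 6.1 days.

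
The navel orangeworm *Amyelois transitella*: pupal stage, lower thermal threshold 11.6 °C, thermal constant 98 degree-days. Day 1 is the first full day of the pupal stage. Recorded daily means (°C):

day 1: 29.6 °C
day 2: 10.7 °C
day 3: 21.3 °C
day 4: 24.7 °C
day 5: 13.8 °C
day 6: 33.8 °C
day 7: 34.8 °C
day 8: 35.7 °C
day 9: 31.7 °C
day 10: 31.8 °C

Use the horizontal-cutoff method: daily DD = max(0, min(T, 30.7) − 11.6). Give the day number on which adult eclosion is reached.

day 8

Daily DD above 11.6 °C (capped at 19.1): 18.0, 0.0, 9.7, 13.1, 2.2, 19.1, 19.1, 19.1, 19.1, 19.1.
Cumulative: 18.0, 18.0, 27.7, 40.8, 43.0, 62.1, 81.2, 100.3, 119.4, 138.5.
The total first reaches 98 DD on day 8.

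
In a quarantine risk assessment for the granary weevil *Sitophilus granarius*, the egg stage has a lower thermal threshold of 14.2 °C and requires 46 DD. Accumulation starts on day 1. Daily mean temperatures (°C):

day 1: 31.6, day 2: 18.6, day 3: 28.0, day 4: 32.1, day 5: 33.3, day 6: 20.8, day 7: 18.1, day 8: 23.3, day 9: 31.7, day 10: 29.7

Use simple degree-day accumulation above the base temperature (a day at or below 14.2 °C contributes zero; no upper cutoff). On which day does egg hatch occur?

Daily DD above 14.2 °C: 17.4, 4.4, 13.8, 17.9, 19.1, 6.6, 3.9, 9.1, 17.5, 15.5.
Cumulative: 17.4, 21.8, 35.6, 53.5, 72.6, 79.2, 83.1, 92.2, 109.7, 125.2.
The total first reaches 46 DD on day 4.

day 4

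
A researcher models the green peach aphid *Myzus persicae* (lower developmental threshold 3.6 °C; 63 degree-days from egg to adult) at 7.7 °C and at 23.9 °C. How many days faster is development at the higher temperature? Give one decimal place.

At 7.7 °C: 63 / (7.7 − 3.6) = 63 / 4.1 = 15.366 d.
At 23.9 °C: 63 / (23.9 − 3.6) = 63 / 20.3 = 3.103 d.
Difference = |15.366 − 3.103| = 12.262 ≈ 12.3 days.

12.3 days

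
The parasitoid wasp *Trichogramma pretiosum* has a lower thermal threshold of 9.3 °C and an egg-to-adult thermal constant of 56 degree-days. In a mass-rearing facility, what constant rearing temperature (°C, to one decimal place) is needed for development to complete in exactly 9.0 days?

Required daily accumulation = 56 / 9.0 = 6.222 DD/day.
T = T_base + 6.222 = 9.3 + 6.222 = 15.522 ≈ 15.5 °C.

15.5 °C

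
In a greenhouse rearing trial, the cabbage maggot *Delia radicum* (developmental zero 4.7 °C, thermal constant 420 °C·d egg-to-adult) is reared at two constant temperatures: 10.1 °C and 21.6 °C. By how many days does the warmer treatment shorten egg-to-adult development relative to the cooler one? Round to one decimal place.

At 10.1 °C: 420 / (10.1 − 4.7) = 420 / 5.4 = 77.778 d.
At 21.6 °C: 420 / (21.6 − 4.7) = 420 / 16.9 = 24.852 d.
Difference = |77.778 − 24.852| = 52.926 ≈ 52.9 days.

52.9 days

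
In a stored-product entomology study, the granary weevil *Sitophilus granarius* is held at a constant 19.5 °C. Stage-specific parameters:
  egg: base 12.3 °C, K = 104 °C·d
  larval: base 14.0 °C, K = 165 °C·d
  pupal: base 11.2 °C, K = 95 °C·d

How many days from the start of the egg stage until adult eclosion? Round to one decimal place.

55.9 days

egg: 104 / (19.5 − 12.3) = 104 / 7.2 = 14.444 d.
larval: 165 / (19.5 − 14.0) = 165 / 5.5 = 30.000 d.
pupal: 95 / (19.5 − 11.2) = 95 / 8.3 = 11.446 d.
Sum = 55.890 ≈ 55.9 days.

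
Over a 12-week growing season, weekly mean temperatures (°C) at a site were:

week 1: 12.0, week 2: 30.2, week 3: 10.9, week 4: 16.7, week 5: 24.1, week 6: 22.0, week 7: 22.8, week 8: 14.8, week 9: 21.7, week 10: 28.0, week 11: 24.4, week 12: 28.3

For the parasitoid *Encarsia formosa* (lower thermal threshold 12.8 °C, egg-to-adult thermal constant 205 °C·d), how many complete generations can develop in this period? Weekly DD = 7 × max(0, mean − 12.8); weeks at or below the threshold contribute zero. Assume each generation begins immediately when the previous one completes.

Weekly DD (7 × max(0, T̄ − 12.8)): 0.0, 121.8, 0.0, 27.3, 79.1, 64.4, 70.0, 14.0, 62.3, 106.4, 81.2, 108.5.
Season total = 735.0 DD.
Complete generations = ⌊735.0 / 205⌋ = 3.

3 generations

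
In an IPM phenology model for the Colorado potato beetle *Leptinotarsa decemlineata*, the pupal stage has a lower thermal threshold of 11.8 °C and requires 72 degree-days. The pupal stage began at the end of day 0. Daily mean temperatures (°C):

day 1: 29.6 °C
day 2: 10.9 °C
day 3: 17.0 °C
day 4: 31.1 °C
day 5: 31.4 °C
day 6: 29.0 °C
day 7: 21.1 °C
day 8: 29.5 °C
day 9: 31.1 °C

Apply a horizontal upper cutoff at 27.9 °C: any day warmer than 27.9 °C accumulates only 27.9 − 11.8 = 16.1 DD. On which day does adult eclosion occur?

day 7

Daily DD above 11.8 °C (capped at 16.1): 16.1, 0.0, 5.2, 16.1, 16.1, 16.1, 9.3, 16.1, 16.1.
Cumulative: 16.1, 16.1, 21.3, 37.4, 53.5, 69.6, 78.9, 95.0, 111.1.
The total first reaches 72 DD on day 7.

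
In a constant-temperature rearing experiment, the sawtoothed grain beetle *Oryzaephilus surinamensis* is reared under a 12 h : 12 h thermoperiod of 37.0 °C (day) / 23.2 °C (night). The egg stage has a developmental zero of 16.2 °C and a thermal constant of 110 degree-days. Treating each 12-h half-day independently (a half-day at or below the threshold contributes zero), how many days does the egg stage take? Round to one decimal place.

7.9 days

Day half: max(0, 37.0 − 16.2) × 0.5 = 20.8 × 0.5 = 10.40 DD.
Night half: max(0, 23.2 − 16.2) × 0.5 = 7.0 × 0.5 = 3.50 DD.
Per 24 h: 13.90 DD/day.
Duration = 110 / 13.90 = 7.914 ≈ 7.9 days.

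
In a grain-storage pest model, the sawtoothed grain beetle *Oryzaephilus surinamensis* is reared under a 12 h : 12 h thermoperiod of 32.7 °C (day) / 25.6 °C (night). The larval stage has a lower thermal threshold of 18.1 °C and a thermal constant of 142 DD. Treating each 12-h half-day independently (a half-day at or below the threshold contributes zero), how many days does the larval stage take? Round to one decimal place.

Day half: max(0, 32.7 − 18.1) × 0.5 = 14.6 × 0.5 = 7.30 DD.
Night half: max(0, 25.6 − 18.1) × 0.5 = 7.5 × 0.5 = 3.75 DD.
Per 24 h: 11.05 DD/day.
Duration = 142 / 11.05 = 12.851 ≈ 12.9 days.

12.9 days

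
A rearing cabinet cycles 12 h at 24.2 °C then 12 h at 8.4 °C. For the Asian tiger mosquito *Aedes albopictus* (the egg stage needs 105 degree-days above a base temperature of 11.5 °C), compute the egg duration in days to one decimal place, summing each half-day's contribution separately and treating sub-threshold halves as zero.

16.5 days

Day half: max(0, 24.2 − 11.5) × 0.5 = 12.7 × 0.5 = 6.35 DD.
Night half: max(0, 8.4 − 11.5) × 0.5 = 0.0 × 0.5 = 0.00 DD.
Per 24 h: 6.35 DD/day.
Duration = 105 / 6.35 = 16.535 ≈ 16.5 days.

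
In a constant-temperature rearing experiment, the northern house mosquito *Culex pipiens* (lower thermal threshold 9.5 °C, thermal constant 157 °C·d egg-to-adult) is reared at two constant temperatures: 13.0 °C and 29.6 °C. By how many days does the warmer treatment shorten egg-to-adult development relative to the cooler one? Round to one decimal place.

37.0 days

At 13.0 °C: 157 / (13.0 − 9.5) = 157 / 3.5 = 44.857 d.
At 29.6 °C: 157 / (29.6 − 9.5) = 157 / 20.1 = 7.811 d.
Difference = |44.857 − 7.811| = 37.046 ≈ 37.0 days.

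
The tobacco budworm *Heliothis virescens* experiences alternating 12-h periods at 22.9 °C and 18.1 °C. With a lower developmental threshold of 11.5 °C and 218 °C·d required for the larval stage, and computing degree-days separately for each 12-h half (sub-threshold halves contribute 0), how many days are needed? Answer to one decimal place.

Day half: max(0, 22.9 − 11.5) × 0.5 = 11.4 × 0.5 = 5.70 DD.
Night half: max(0, 18.1 − 11.5) × 0.5 = 6.6 × 0.5 = 3.30 DD.
Per 24 h: 9.00 DD/day.
Duration = 218 / 9.00 = 24.222 ≈ 24.2 days.

24.2 days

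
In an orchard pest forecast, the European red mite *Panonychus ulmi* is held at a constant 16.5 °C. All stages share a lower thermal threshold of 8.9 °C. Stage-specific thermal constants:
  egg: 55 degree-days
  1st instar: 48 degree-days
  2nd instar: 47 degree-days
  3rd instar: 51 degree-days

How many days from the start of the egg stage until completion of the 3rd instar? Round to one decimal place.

26.4 days

Daily accumulation at 16.5 °C = 16.5 − 8.9 = 7.6 DD/day.
Total K = 55 + 48 + 47 + 51 = 201 DD.
Total duration = 201 / 7.6 = 26.447 ≈ 26.4 days.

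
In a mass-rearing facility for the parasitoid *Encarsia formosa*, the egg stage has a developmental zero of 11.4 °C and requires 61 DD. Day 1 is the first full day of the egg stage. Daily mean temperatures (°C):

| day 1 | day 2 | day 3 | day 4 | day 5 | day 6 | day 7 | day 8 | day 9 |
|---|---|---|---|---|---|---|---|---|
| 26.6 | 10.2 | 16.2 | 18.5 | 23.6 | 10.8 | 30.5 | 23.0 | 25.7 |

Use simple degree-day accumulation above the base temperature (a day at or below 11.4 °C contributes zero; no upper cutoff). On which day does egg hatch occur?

day 8

Daily DD above 11.4 °C: 15.2, 0.0, 4.8, 7.1, 12.2, 0.0, 19.1, 11.6, 14.3.
Cumulative: 15.2, 15.2, 20.0, 27.1, 39.3, 39.3, 58.4, 70.0, 84.3.
The total first reaches 61 DD on day 8.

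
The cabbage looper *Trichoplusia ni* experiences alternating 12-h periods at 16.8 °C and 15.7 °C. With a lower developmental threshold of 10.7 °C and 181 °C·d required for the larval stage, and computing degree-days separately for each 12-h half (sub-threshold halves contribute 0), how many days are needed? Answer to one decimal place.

32.6 days

Day half: max(0, 16.8 − 10.7) × 0.5 = 6.1 × 0.5 = 3.05 DD.
Night half: max(0, 15.7 − 10.7) × 0.5 = 5.0 × 0.5 = 2.50 DD.
Per 24 h: 5.55 DD/day.
Duration = 181 / 5.55 = 32.613 ≈ 32.6 days.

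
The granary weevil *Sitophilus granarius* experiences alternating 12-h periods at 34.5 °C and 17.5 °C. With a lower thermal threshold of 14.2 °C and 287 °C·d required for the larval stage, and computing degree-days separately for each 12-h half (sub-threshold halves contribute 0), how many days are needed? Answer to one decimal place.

24.3 days

Day half: max(0, 34.5 − 14.2) × 0.5 = 20.3 × 0.5 = 10.15 DD.
Night half: max(0, 17.5 − 14.2) × 0.5 = 3.3 × 0.5 = 1.65 DD.
Per 24 h: 11.80 DD/day.
Duration = 287 / 11.80 = 24.322 ≈ 24.3 days.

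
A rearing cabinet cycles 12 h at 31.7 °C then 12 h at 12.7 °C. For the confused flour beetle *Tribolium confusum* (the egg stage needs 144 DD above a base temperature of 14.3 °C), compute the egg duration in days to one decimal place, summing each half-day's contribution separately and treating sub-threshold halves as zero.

16.6 days

Day half: max(0, 31.7 − 14.3) × 0.5 = 17.4 × 0.5 = 8.70 DD.
Night half: max(0, 12.7 − 14.3) × 0.5 = 0.0 × 0.5 = 0.00 DD.
Per 24 h: 8.70 DD/day.
Duration = 144 / 8.70 = 16.552 ≈ 16.6 days.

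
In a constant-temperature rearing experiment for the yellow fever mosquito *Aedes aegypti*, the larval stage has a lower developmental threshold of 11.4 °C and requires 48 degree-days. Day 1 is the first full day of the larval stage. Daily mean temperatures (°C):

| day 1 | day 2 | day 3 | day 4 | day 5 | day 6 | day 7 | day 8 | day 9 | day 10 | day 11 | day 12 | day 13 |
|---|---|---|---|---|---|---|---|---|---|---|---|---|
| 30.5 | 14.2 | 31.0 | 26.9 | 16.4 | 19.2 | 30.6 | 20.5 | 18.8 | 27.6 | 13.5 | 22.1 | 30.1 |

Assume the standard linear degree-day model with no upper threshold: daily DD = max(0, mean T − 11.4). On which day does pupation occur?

Daily DD above 11.4 °C: 19.1, 2.8, 19.6, 15.5, 5.0, 7.8, 19.2, 9.1, 7.4, 16.2, 2.1, 10.7, 18.7.
Cumulative: 19.1, 21.9, 41.5, 57.0, 62.0, 69.8, 89.0, 98.1, 105.5, 121.7, 123.8, 134.5, 153.2.
The total first reaches 48 DD on day 4.

day 4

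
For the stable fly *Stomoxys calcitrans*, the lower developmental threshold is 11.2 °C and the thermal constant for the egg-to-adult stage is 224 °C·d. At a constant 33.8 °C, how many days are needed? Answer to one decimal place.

Daily accumulation = 33.8 − 11.2 = 22.6 DD/day.
Duration = 224 / 22.6 = 9.912 ≈ 9.9 days.

9.9 days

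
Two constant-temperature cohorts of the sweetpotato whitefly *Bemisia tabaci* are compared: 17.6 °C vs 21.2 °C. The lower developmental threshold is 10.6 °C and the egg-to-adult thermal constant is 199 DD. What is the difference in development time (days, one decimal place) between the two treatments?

At 17.6 °C: 199 / (17.6 − 10.6) = 199 / 7.0 = 28.429 d.
At 21.2 °C: 199 / (21.2 − 10.6) = 199 / 10.6 = 18.774 d.
Difference = |28.429 − 18.774| = 9.655 ≈ 9.7 days.

9.7 days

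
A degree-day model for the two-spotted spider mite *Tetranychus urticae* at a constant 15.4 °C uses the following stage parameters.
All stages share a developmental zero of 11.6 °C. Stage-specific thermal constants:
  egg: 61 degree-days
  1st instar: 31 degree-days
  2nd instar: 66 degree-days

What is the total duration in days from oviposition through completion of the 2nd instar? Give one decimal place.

41.6 days

Daily accumulation at 15.4 °C = 15.4 − 11.6 = 3.8 DD/day.
Total K = 61 + 31 + 66 = 158 DD.
Total duration = 158 / 3.8 = 41.579 ≈ 41.6 days.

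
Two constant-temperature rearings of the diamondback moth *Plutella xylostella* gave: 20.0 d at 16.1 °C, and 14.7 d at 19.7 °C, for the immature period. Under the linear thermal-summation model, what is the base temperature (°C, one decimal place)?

6.1 °C

Under the model K = D·(T − T_b), so D₁·(T₁ − T_b) = D₂·(T₂ − T_b).
20.0·(16.1 − T_b) = 14.7·(19.7 − T_b)
T_b = (20.0·16.1 − 14.7·19.7) / (20.0 − 14.7) = 32.41 / 5.3 = 6.115 °C ≈ 6.1 °C.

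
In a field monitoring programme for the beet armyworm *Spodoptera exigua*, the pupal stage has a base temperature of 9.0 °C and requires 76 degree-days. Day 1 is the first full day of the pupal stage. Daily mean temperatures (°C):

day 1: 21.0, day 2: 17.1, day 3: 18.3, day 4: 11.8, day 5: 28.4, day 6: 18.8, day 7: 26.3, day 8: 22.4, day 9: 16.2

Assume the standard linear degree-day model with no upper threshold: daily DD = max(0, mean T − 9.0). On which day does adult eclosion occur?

Daily DD above 9.0 °C: 12.0, 8.1, 9.3, 2.8, 19.4, 9.8, 17.3, 13.4, 7.2.
Cumulative: 12.0, 20.1, 29.4, 32.2, 51.6, 61.4, 78.7, 92.1, 99.3.
The total first reaches 76 DD on day 7.

day 7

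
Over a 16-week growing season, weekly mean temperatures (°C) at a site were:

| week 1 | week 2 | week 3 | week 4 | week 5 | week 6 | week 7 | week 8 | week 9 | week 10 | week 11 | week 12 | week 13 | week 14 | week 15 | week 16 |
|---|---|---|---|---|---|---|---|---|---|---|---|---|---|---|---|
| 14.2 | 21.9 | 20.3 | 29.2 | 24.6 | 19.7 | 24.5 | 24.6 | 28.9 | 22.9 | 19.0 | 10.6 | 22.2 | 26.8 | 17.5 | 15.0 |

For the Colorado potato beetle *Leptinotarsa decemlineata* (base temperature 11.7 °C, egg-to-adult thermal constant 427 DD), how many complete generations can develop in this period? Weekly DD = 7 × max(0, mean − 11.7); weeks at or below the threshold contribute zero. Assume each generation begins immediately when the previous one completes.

2 generations

Weekly DD (7 × max(0, T̄ − 11.7)): 17.5, 71.4, 60.2, 122.5, 90.3, 56.0, 89.6, 90.3, 120.4, 78.4, 51.1, 0.0, 73.5, 105.7, 40.6, 23.1.
Season total = 1090.6 DD.
Complete generations = ⌊1090.6 / 427⌋ = 2.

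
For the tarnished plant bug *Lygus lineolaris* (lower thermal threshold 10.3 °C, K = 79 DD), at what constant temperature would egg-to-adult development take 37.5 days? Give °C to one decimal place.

Required daily accumulation = 79 / 37.5 = 2.107 DD/day.
T = T_base + 2.107 = 10.3 + 2.107 = 12.407 ≈ 12.4 °C.

12.4 °C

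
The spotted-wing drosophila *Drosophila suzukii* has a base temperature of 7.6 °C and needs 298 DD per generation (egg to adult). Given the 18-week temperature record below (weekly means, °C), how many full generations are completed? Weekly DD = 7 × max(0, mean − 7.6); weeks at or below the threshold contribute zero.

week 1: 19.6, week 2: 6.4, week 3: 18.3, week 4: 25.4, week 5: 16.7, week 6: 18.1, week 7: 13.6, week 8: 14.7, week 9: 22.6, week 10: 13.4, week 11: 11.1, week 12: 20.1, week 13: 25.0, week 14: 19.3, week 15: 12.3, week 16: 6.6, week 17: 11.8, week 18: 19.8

3 generations

Weekly DD (7 × max(0, T̄ − 7.6)): 84.0, 0.0, 74.9, 124.6, 63.7, 73.5, 42.0, 49.7, 105.0, 40.6, 24.5, 87.5, 121.8, 81.9, 32.9, 0.0, 29.4, 85.4.
Season total = 1121.4 DD.
Complete generations = ⌊1121.4 / 298⌋ = 3.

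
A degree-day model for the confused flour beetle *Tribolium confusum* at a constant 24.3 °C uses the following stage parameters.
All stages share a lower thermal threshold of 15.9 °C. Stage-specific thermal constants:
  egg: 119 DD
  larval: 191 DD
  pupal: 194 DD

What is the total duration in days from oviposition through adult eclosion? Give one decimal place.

Daily accumulation at 24.3 °C = 24.3 − 15.9 = 8.4 DD/day.
Total K = 119 + 191 + 194 = 504 DD.
Total duration = 504 / 8.4 = 60.000 ≈ 60.0 days.

60.0 days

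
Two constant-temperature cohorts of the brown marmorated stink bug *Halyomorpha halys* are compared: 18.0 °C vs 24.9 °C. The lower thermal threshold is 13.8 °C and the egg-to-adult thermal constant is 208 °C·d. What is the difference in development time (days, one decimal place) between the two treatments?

30.8 days

At 18.0 °C: 208 / (18.0 − 13.8) = 208 / 4.2 = 49.524 d.
At 24.9 °C: 208 / (24.9 − 13.8) = 208 / 11.1 = 18.739 d.
Difference = |49.524 − 18.739| = 30.785 ≈ 30.8 days.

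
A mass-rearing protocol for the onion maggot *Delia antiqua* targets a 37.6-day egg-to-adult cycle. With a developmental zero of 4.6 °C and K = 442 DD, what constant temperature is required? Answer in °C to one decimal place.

Required daily accumulation = 442 / 37.6 = 11.755 DD/day.
T = T_base + 11.755 = 4.6 + 11.755 = 16.355 ≈ 16.4 °C.

16.4 °C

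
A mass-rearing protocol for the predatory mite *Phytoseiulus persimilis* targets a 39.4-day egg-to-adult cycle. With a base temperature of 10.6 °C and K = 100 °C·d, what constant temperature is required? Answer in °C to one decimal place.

13.1 °C

Required daily accumulation = 100 / 39.4 = 2.538 DD/day.
T = T_base + 2.538 = 10.6 + 2.538 = 13.138 ≈ 13.1 °C.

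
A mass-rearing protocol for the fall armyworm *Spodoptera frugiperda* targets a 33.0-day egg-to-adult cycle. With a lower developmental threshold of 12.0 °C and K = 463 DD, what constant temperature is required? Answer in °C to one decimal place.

Required daily accumulation = 463 / 33.0 = 14.030 DD/day.
T = T_base + 14.030 = 12.0 + 14.030 = 26.030 ≈ 26.0 °C.

26.0 °C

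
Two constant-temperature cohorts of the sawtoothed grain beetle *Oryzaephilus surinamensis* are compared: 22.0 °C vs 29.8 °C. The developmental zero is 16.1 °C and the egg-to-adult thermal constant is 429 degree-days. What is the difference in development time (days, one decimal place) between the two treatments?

41.4 days

At 22.0 °C: 429 / (22.0 − 16.1) = 429 / 5.9 = 72.712 d.
At 29.8 °C: 429 / (29.8 − 16.1) = 429 / 13.7 = 31.314 d.
Difference = |72.712 − 31.314| = 41.398 ≈ 41.4 days.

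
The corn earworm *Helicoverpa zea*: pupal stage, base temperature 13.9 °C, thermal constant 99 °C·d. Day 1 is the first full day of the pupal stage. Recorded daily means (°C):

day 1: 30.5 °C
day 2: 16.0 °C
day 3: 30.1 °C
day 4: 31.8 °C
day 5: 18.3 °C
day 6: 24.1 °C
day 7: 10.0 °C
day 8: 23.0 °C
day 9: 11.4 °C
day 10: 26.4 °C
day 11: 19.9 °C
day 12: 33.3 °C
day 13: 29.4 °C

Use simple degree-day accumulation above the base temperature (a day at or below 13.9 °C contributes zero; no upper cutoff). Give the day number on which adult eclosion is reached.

Daily DD above 13.9 °C: 16.6, 2.1, 16.2, 17.9, 4.4, 10.2, 0.0, 9.1, 0.0, 12.5, 6.0, 19.4, 15.5.
Cumulative: 16.6, 18.7, 34.9, 52.8, 57.2, 67.4, 67.4, 76.5, 76.5, 89.0, 95.0, 114.4, 129.9.
The total first reaches 99 DD on day 12.

day 12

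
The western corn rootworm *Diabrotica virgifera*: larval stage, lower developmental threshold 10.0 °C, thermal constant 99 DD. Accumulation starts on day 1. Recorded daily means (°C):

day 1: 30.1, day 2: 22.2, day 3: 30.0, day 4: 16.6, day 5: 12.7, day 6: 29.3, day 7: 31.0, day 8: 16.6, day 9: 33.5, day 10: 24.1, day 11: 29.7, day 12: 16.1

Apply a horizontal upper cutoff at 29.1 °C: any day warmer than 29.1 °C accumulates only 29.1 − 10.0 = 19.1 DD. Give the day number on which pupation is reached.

Daily DD above 10.0 °C (capped at 19.1): 19.1, 12.2, 19.1, 6.6, 2.7, 19.1, 19.1, 6.6, 19.1, 14.1, 19.1, 6.1.
Cumulative: 19.1, 31.3, 50.4, 57.0, 59.7, 78.8, 97.9, 104.5, 123.6, 137.7, 156.8, 162.9.
The total first reaches 99 DD on day 8.

day 8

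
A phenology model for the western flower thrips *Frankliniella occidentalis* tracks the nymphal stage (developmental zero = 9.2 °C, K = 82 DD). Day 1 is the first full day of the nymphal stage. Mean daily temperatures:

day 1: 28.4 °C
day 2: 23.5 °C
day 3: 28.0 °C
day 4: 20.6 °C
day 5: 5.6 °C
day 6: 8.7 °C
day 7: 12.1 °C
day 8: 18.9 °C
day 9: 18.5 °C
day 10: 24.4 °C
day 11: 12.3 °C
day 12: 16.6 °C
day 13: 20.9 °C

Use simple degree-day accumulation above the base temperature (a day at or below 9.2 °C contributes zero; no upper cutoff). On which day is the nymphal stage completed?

Daily DD above 9.2 °C: 19.2, 14.3, 18.8, 11.4, 0.0, 0.0, 2.9, 9.7, 9.3, 15.2, 3.1, 7.4, 11.7.
Cumulative: 19.2, 33.5, 52.3, 63.7, 63.7, 63.7, 66.6, 76.3, 85.6, 100.8, 103.9, 111.3, 123.0.
The total first reaches 82 DD on day 9.

day 9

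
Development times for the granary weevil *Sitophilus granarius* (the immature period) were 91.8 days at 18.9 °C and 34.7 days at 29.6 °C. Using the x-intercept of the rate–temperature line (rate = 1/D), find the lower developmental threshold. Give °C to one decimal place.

Linear rate model ⇒ the product D·(T − T_b) is constant across temperatures.
91.8·(18.9 − T_b) = 34.7·(29.6 − T_b)
T_b = (91.8·18.9 − 34.7·29.6) / (91.8 − 34.7) = 707.90 / 57.1 = 12.398 °C ≈ 12.4 °C.

12.4 °C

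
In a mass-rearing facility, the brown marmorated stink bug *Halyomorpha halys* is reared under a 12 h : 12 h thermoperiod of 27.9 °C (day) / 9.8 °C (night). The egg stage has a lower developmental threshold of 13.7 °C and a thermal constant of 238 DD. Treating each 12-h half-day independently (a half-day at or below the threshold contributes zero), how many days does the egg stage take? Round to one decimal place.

Day half: max(0, 27.9 − 13.7) × 0.5 = 14.2 × 0.5 = 7.10 DD.
Night half: max(0, 9.8 − 13.7) × 0.5 = 0.0 × 0.5 = 0.00 DD.
Per 24 h: 7.10 DD/day.
Duration = 238 / 7.10 = 33.521 ≈ 33.5 days.

33.5 days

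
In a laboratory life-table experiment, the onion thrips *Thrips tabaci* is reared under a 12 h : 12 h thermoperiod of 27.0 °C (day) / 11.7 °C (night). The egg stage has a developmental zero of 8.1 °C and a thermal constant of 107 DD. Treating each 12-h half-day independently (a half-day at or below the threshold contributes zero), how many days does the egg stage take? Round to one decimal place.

9.5 days

Day half: max(0, 27.0 − 8.1) × 0.5 = 18.9 × 0.5 = 9.45 DD.
Night half: max(0, 11.7 − 8.1) × 0.5 = 3.6 × 0.5 = 1.80 DD.
Per 24 h: 11.25 DD/day.
Duration = 107 / 11.25 = 9.511 ≈ 9.5 days.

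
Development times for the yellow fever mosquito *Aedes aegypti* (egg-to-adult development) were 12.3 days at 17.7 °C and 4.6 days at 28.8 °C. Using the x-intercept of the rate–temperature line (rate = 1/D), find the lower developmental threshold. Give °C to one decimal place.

Linear rate model ⇒ the product D·(T − T_b) is constant across temperatures.
12.3·(17.7 − T_b) = 4.6·(28.8 − T_b)
T_b = (12.3·17.7 − 4.6·28.8) / (12.3 − 4.6) = 85.23 / 7.7 = 11.069 °C ≈ 11.1 °C.

11.1 °C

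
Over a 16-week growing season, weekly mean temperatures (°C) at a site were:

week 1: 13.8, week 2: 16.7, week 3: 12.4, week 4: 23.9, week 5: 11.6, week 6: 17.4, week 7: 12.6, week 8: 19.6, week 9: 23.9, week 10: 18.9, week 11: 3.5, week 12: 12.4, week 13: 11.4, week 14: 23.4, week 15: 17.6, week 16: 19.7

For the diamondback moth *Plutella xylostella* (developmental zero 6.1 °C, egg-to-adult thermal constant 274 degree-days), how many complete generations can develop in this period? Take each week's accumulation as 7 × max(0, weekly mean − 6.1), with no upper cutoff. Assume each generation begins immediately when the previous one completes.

Weekly DD (7 × max(0, T̄ − 6.1)): 53.9, 74.2, 44.1, 124.6, 38.5, 79.1, 45.5, 94.5, 124.6, 89.6, 0.0, 44.1, 37.1, 121.1, 80.5, 95.2.
Season total = 1146.6 DD.
Complete generations = ⌊1146.6 / 274⌋ = 4.

4 generations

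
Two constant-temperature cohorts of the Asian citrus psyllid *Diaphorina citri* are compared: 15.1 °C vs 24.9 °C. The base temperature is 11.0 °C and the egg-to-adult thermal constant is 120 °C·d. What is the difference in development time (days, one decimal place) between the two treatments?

At 15.1 °C: 120 / (15.1 − 11.0) = 120 / 4.1 = 29.268 d.
At 24.9 °C: 120 / (24.9 − 11.0) = 120 / 13.9 = 8.633 d.
Difference = |29.268 − 8.633| = 20.635 ≈ 20.6 days.

20.6 days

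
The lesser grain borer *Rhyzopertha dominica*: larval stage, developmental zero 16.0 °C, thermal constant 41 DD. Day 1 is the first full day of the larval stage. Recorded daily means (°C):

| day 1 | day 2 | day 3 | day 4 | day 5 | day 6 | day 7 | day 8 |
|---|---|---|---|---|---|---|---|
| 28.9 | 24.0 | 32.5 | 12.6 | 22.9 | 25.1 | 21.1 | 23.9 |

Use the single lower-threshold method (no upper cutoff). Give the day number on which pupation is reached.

day 5

Daily DD above 16.0 °C: 12.9, 8.0, 16.5, 0.0, 6.9, 9.1, 5.1, 7.9.
Cumulative: 12.9, 20.9, 37.4, 37.4, 44.3, 53.4, 58.5, 66.4.
The total first reaches 41 DD on day 5.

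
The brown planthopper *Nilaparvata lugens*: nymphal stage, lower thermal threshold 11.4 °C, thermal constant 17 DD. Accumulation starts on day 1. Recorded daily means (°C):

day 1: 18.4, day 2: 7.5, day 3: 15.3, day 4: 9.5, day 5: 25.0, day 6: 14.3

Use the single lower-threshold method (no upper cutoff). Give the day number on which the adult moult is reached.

day 5

Daily DD above 11.4 °C: 7.0, 0.0, 3.9, 0.0, 13.6, 2.9.
Cumulative: 7.0, 7.0, 10.9, 10.9, 24.5, 27.4.
The total first reaches 17 DD on day 5.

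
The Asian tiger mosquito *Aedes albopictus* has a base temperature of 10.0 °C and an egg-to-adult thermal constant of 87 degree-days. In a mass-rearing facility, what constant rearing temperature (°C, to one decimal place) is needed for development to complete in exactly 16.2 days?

15.4 °C

Required daily accumulation = 87 / 16.2 = 5.370 DD/day.
T = T_base + 5.370 = 10.0 + 5.370 = 15.370 ≈ 15.4 °C.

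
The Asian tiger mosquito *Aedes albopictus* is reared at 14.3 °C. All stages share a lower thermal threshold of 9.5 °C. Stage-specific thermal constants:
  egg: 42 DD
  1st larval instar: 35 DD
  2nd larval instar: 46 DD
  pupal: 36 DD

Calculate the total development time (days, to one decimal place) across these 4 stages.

Daily accumulation at 14.3 °C = 14.3 − 9.5 = 4.8 DD/day.
Total K = 42 + 35 + 46 + 36 = 159 DD.
Total duration = 159 / 4.8 = 33.125 ≈ 33.1 days.

33.1 days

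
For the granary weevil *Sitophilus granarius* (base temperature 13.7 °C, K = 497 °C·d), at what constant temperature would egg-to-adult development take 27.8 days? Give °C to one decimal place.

31.6 °C

Required daily accumulation = 497 / 27.8 = 17.878 DD/day.
T = T_base + 17.878 = 13.7 + 17.878 = 31.578 ≈ 31.6 °C.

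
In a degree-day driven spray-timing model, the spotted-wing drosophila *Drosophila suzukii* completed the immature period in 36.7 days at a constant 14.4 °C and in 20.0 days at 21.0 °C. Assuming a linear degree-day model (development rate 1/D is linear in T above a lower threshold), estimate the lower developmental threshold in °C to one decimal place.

6.5 °C

Under the model K = D·(T − T_b), so D₁·(T₁ − T_b) = D₂·(T₂ − T_b).
36.7·(14.4 − T_b) = 20.0·(21.0 − T_b)
T_b = (36.7·14.4 − 20.0·21.0) / (36.7 − 20.0) = 108.48 / 16.7 = 6.496 °C ≈ 6.5 °C.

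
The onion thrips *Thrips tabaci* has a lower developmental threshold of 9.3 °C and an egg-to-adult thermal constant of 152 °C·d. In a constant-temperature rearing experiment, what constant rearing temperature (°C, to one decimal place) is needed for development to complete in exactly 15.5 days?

19.1 °C

Required daily accumulation = 152 / 15.5 = 9.806 DD/day.
T = T_base + 9.806 = 9.3 + 9.806 = 19.106 ≈ 19.1 °C.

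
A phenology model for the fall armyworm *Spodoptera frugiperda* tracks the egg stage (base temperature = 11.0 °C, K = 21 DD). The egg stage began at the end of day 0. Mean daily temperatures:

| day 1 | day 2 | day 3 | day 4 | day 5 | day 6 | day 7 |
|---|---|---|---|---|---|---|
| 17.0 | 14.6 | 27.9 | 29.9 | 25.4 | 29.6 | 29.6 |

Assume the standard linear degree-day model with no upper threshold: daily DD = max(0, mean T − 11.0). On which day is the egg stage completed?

Daily DD above 11.0 °C: 6.0, 3.6, 16.9, 18.9, 14.4, 18.6, 18.6.
Cumulative: 6.0, 9.6, 26.5, 45.4, 59.8, 78.4, 97.0.
The total first reaches 21 DD on day 3.

day 3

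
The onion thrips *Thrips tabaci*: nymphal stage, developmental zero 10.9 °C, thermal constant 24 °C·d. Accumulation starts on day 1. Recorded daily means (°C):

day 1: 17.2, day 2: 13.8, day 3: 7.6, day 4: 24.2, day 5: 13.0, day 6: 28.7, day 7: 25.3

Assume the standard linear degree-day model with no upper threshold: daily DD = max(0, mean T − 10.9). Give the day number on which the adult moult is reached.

day 5

Daily DD above 10.9 °C: 6.3, 2.9, 0.0, 13.3, 2.1, 17.8, 14.4.
Cumulative: 6.3, 9.2, 9.2, 22.5, 24.6, 42.4, 56.8.
The total first reaches 24 DD on day 5.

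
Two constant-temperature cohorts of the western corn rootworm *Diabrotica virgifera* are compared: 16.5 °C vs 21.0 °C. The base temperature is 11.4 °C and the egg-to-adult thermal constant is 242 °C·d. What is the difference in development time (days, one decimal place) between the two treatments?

22.2 days

At 16.5 °C: 242 / (16.5 − 11.4) = 242 / 5.1 = 47.451 d.
At 21.0 °C: 242 / (21.0 − 11.4) = 242 / 9.6 = 25.208 d.
Difference = |47.451 − 25.208| = 22.243 ≈ 22.2 days.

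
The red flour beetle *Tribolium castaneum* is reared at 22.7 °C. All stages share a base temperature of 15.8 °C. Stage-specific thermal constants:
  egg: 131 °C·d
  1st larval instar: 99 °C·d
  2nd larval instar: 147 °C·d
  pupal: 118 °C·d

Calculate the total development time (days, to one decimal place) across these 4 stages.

71.7 days

Daily accumulation at 22.7 °C = 22.7 − 15.8 = 6.9 DD/day.
Total K = 131 + 99 + 147 + 118 = 495 DD.
Total duration = 495 / 6.9 = 71.739 ≈ 71.7 days.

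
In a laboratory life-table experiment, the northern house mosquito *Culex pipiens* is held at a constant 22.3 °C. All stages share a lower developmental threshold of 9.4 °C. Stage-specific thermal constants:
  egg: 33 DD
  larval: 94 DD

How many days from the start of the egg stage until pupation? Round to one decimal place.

Daily accumulation at 22.3 °C = 22.3 − 9.4 = 12.9 DD/day.
Total K = 33 + 94 = 127 DD.
Total duration = 127 / 12.9 = 9.845 ≈ 9.8 days.

9.8 days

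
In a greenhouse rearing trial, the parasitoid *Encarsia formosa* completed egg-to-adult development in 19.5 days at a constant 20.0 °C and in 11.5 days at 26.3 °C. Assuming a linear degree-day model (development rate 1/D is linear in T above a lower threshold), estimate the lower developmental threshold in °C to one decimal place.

Linear rate model ⇒ the product D·(T − T_b) is constant across temperatures.
19.5·(20.0 − T_b) = 11.5·(26.3 − T_b)
T_b = (19.5·20.0 − 11.5·26.3) / (19.5 − 11.5) = 87.55 / 8.0 = 10.944 °C ≈ 10.9 °C.

10.9 °C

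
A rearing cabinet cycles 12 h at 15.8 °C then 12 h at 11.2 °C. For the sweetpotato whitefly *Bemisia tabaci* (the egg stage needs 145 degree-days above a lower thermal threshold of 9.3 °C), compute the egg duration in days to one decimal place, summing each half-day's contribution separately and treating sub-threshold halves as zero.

34.5 days

Day half: max(0, 15.8 − 9.3) × 0.5 = 6.5 × 0.5 = 3.25 DD.
Night half: max(0, 11.2 − 9.3) × 0.5 = 1.9 × 0.5 = 0.95 DD.
Per 24 h: 4.20 DD/day.
Duration = 145 / 4.20 = 34.524 ≈ 34.5 days.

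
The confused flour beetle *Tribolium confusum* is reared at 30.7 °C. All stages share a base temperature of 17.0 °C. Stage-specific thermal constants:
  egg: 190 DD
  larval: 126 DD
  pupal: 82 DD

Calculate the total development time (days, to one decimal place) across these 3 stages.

Daily accumulation at 30.7 °C = 30.7 − 17.0 = 13.7 DD/day.
Total K = 190 + 126 + 82 = 398 DD.
Total duration = 398 / 13.7 = 29.051 ≈ 29.1 days.

29.1 days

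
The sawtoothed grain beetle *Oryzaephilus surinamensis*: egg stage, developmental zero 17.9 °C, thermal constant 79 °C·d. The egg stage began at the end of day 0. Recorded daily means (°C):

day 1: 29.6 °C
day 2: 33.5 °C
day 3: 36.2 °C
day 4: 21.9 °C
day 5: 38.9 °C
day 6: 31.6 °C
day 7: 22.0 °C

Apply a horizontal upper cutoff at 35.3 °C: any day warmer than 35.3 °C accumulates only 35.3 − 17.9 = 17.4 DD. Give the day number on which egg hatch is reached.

day 6

Daily DD above 17.9 °C (capped at 17.4): 11.7, 15.6, 17.4, 4.0, 17.4, 13.7, 4.1.
Cumulative: 11.7, 27.3, 44.7, 48.7, 66.1, 79.8, 83.9.
The total first reaches 79 DD on day 6.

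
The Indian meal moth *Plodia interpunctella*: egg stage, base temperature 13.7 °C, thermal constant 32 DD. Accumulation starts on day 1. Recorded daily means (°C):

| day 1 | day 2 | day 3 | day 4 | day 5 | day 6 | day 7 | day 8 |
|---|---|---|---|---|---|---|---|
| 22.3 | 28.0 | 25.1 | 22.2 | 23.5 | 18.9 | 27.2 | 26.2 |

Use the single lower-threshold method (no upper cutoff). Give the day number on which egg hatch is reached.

day 3

Daily DD above 13.7 °C: 8.6, 14.3, 11.4, 8.5, 9.8, 5.2, 13.5, 12.5.
Cumulative: 8.6, 22.9, 34.3, 42.8, 52.6, 57.8, 71.3, 83.8.
The total first reaches 32 DD on day 3.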